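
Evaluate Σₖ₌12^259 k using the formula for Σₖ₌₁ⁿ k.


Σₖ₌12^259 k = Σₖ₌₁^259 k − Σₖ₌₁^11 k
= 259·260/2 − 11·12/2
= 33670 − 66 = 33604

Σk = 33604


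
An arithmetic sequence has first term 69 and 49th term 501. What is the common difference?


d = (aₙ - a₁)/(n-1)
= (501 - 69)/(49-1)
= 432/48 = 9

d = 9


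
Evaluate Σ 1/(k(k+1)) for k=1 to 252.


1/(k(k+1)) = 1/k - 1/(k+1) (partial fractions)
Telescoping: Σ = 1 - 1/253 = 252/253

Sum = 252/253


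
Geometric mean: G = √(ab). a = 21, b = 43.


GM = √(21×43) = √903 = 30.05

GM = 30.05


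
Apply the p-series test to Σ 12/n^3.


p-series test: Σ c/n^p converges if p > 1, diverges if p ≤ 1 (constant c > 0 doesn't affect convergence).
p = 3
3 > 1 → CONVERGES

Converges (p = 3 > 1)


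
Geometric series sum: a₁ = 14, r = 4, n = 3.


Sₙ = 14×(4^3 - 1)/(4 - 1)
= 14×(64 - 1)/3
= 14×63/3
= 294

S_3 = 294


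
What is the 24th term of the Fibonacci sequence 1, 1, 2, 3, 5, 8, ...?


Fibonacci sequence: 1, 1, 2, 3, 5, 8, 13, 21, 34, 55, 89, ...
F(24) = 46368

F(24) = 46368


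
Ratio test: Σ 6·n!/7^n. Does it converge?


aₙ = 6·n!/7^n
a_{n+1}/aₙ = (n+1)!/7^(n+1) × 7^n/n!  (constant 6 cancels)
= (n+1)/7
L = lim(n→∞) (n+1)/7 = ∞
L > 1 → series DIVERGES

Diverges (ratio test: L = ∞ > 1)


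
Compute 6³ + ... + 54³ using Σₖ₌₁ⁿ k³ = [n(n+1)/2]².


Σₖ₌6^54 k³ = [54·55/2]² − [5·6/2]²
= 2205225 − 225 = 2205000

Σk³ = 2205000


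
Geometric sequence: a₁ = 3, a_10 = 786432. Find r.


r^(n-1) = aₙ/a₁
r^9 = 786432/3 = 262144
r = 262144^(1/9)
= 4

r = 4


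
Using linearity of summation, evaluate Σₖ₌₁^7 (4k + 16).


Σ(4k+16) = 4·Σk + 16·n
= 4·28 + 16·7
= 112 + 112 = 224

Σ = 224


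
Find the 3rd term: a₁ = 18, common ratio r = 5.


aₙ = a₁·r^(n-1)
= 18×5^2
= 18×25
= 450

a_3 = 450


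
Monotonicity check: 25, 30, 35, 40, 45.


Differences: 5, 5, 5, 5
All differences > 0 → strictly INCREASING

Monotonically increasing


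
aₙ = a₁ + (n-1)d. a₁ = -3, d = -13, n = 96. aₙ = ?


aₙ = a₁ + (n-1)d
= -3 + (96-1)×-13
= -3 - 1235
= -1238

a_96 = -1238


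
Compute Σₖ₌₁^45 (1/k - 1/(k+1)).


Telescoping: adjacent terms cancel.
= 1/1 - 1/46
= 1 - 1/46 = 45/46

Sum = 45/46


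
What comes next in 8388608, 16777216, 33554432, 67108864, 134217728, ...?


Pattern: powers of 2: 2ⁿ
Terms: 8388608, 16777216, 33554432, 67108864, 134217728
Next term = 268435456

Next term = 268435456


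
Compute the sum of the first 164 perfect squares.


n = 164
n(n+1)(2n+1)/6 = 164×165×329/6
= 8902740/6 = 1483790

Σk² = 1483790


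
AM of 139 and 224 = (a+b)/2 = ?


AM = (139 + 224)/2 = 363/2 = 181.5

AM = 181.5


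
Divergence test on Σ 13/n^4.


lim(n→∞) 13/n^4 = 0
lim aₙ = 0 → nth-term test is INCONCLUSIVE
(Need other tests; this is actually a convergent p-series with p=4 > 1)

Inconclusive (lim aₙ = 0; need another test)


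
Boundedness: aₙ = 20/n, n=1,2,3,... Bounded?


a₁ = 20, a₂ = 20/2, a₃ = 20/3, ...
0 < aₙ ≤ 20 for all n ≥ 1
Lower bound: 0, Upper bound: 20
The sequence IS bounded

Bounded (0 < aₙ ≤ 20)


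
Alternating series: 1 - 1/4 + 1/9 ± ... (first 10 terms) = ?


S = 1 - 1/4 + 1/9 - 1/16 + 1/25 - 1/36 + 1/49 - 1/64 ± ...
= 0.818
(Full series converges to +π²/12 ≈ +0.8225)

S_10 = 0.818


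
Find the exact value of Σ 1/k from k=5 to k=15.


Σₖ₌5^15 1/k = 1/5 + 1/6 + 1/7 + ... + 1/15
= 445007/360360
≈ 1.2349

Sum = 445007/360360 ≈ 1.2349


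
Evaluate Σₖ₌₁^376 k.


n(n+1)/2 = 376×377/2 = 141752/2 = 70876

Σk = 70876


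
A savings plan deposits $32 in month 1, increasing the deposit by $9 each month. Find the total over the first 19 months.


aₙ = 32 + (19-1)×9 = 194
Sₙ = n(a₁+aₙ)/2 = 19×(32+194)/2
= 19×226/2 = 2147

S_19 = 2147


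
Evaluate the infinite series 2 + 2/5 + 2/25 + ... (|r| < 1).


S∞ = a₁/(1-r) = 2/(1 - 1/5)
= 2/(4/5)
= 5/2

S∞ = 5/2


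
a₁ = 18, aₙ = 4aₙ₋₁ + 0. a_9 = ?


Computing step by step:
a_1 = 18
a_2 = 72
a_3 = 288
a_4 = 1152
a_5 = 4608
a_6 = 18432
a_7 = 73728
a_8 = 294912
a_9 = 1179648


a_9 = 1179648


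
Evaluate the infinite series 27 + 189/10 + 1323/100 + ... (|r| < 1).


S∞ = a₁/(1-r) = 27/(1 - 7/10)
= 27/(3/10)
= 90

S∞ = 90


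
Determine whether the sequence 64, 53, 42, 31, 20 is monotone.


Differences: -11, -11, -11, -11
All differences < 0 → strictly DECREASING

Monotonically decreasing


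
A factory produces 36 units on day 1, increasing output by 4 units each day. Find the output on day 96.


aₙ = a₁ + (n-1)d
= 36 + (96-1)×4
= 36 + 380
= 416

a_96 = 416


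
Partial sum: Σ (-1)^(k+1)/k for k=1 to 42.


S = 1 - 1/2 + 1/3 - 1/4 + 1/5 - 1/6 + 1/7 - 1/8 ± ...
= 0.6814
(Full series converges to +ln(2) ≈ +0.6931)

S_42 = 0.6814


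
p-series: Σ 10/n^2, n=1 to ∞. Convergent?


p-series test: Σ c/n^p converges if p > 1, diverges if p ≤ 1 (constant c > 0 doesn't affect convergence).
p = 2
2 > 1 → CONVERGES

Converges (p = 2 > 1)


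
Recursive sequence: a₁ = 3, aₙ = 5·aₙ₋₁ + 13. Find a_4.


Computing step by step:
a_1 = 3
a_2 = 28
a_3 = 153
a_4 = 778


a_4 = 778


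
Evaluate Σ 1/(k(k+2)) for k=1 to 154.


1/(k(k+2)) = (1/2)·(1/k - 1/(k+2)) (partial fractions)
Telescoping: Σ = (1/2)·(1 + 1/2 - 1/155 - 1/156) = 35959/48360

Sum = 35959/48360


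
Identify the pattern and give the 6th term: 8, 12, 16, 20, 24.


Pattern: arithmetic (d=4)
Terms: 8, 12, 16, 20, 24
Next term = 28

Next term = 28


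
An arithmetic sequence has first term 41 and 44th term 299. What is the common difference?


d = (aₙ - a₁)/(n-1)
= (299 - 41)/(44-1)
= 258/43 = 6

d = 6


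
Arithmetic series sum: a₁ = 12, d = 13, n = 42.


aₙ = 12 + (42-1)×13 = 545
Sₙ = n(a₁+aₙ)/2 = 42×(12+545)/2
= 42×557/2 = 11697

S_42 = 11697


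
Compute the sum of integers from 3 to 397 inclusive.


Σₖ₌3^397 k = Σₖ₌₁^397 k − Σₖ₌₁^2 k
= 397·398/2 − 2·3/2
= 79003 − 3 = 79000

Σk = 79000


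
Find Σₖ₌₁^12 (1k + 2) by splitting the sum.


Σ(1k+2) = 1·Σk + 2·n
= 1·78 + 2·12
= 78 + 24 = 102

Σ = 102


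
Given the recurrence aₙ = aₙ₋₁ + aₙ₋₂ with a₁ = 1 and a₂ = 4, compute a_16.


Computing iteratively: 1, 4, 5, 9, 14, 23, 37, 60, 97, 157, 254, 411, ...
a_16 = 2817

a_16 = 2817


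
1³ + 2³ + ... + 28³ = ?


n(n+1)/2 = 28×29/2 = 406
Σk³ = 406² = 164836

Σk³ = 164836


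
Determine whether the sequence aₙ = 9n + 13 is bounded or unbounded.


aₙ = 9n + 13 → as n→∞, aₙ→∞
No finite upper bound exists
The sequence is UNBOUNDED

Unbounded (aₙ → ∞ as n → ∞)


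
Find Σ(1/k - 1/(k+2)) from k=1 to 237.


Telescoping with gap 2: two head and two tail terms survive.
= (1 + 1/2) - (1/238 + 1/239)
= 3/2 - 1/238 - 1/239 = 42423/28441

Sum = 42423/28441


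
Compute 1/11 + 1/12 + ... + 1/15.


Σₖ₌11^15 1/k = 1/11 + 1/12 + 1/13 + 1/14 + 1/15
= 7793/20020
≈ 0.3893

Sum = 7793/20020 ≈ 0.3893


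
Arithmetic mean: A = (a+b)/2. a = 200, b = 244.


AM = (200 + 244)/2 = 444/2 = 222

AM = 222


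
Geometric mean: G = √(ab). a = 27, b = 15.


GM = √(27×15) = √405 = 20.1246

GM = 20.1246


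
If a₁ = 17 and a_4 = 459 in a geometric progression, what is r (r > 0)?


r^(n-1) = aₙ/a₁
r^3 = 459/17 = 27
r = 27^(1/3)
= 3

r = 3


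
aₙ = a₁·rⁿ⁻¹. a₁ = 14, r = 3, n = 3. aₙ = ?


aₙ = a₁·r^(n-1)
= 14×3^2
= 14×9
= 126

a_3 = 126


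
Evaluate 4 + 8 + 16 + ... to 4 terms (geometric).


Sₙ = 4×(2^4 - 1)/(2 - 1)
= 4×(16 - 1)/1
= 4×15/1
= 60

S_4 = 60


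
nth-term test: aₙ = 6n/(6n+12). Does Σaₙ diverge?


lim(n→∞) 6n/(6n+12) = 6/6 = 1  (divide numerator and denominator by n)
lim aₙ = 1 ≠ 0 → series DIVERGES

Diverges (lim aₙ = 1 ≠ 0)


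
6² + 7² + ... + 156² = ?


Σₖ₌6^156 k² = Σₖ₌₁^156 k² − Σₖ₌₁^5 k²
= 156·157·313/6 − 5·6·11/6
= 1277666 − 55 = 1277611

Σk² = 1277611


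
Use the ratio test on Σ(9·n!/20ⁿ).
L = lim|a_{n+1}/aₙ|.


aₙ = 9·n!/20^n
a_{n+1}/aₙ = (n+1)!/20^(n+1) × 20^n/n!  (constant 9 cancels)
= (n+1)/20
L = lim(n→∞) (n+1)/20 = ∞
L > 1 → series DIVERGES

Diverges (ratio test: L = ∞ > 1)


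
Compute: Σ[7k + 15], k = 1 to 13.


Σ(7k+15) = 7·Σk + 15·n
= 7·91 + 15·13
= 637 + 195 = 832

Σ = 832


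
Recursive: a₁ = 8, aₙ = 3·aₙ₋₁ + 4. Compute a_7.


Computing step by step:
a_1 = 8
a_2 = 28
a_3 = 88
a_4 = 268
a_5 = 808
a_6 = 2428
a_7 = 7288


a_7 = 7288


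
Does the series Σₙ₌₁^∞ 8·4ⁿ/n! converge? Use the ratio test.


aₙ = 8·4^n/n!
a_{n+1}/aₙ = 4^(n+1)/(n+1)! × n!/4^n  (constant 8 cancels)
= 4/(n+1)
L = lim(n→∞) 4/(n+1) = 0
L < 1 → series CONVERGES

Converges (ratio test: L = 0 < 1)


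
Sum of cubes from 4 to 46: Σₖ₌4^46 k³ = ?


Σₖ₌4^46 k³ = [46·47/2]² − [3·4/2]²
= 1168561 − 36 = 1168525

Σk³ = 1168525


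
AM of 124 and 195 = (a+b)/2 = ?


AM = (124 + 195)/2 = 319/2 = 159.5

AM = 159.5


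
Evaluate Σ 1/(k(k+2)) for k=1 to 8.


1/(k(k+2)) = (1/2)·(1/k - 1/(k+2)) (partial fractions)
Telescoping: Σ = (1/2)·(1 + 1/2 - 1/9 - 1/10) = 29/45

Sum = 29/45


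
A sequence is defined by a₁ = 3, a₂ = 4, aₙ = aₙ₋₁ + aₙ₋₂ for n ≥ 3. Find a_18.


Computing iteratively: 3, 4, 7, 11, 18, 29, 47, 76, 123, 199, 322, 521, ...
a_18 = 9349

a_18 = 9349


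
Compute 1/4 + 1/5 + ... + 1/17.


Σₖ₌4^17 1/k = 1/4 + 1/5 + 1/6 + ... + 1/17
= 19679783/12252240
≈ 1.6062

Sum = 19679783/12252240 ≈ 1.6062


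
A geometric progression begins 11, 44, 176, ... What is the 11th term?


aₙ = a₁·r^(n-1)
= 11×4^10
= 11×1048576
= 11534336

a_11 = 11534336


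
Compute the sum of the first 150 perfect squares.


n = 150
n(n+1)(2n+1)/6 = 150×151×301/6
= 6817650/6 = 1136275

Σk² = 1136275


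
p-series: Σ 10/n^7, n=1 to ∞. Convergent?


p-series test: Σ c/n^p converges if p > 1, diverges if p ≤ 1 (constant c > 0 doesn't affect convergence).
p = 7
7 > 1 → CONVERGES

Converges (p = 7 > 1)


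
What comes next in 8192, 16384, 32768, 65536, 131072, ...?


Pattern: powers of 2: 2ⁿ
Terms: 8192, 16384, 32768, 65536, 131072
Next term = 262144

Next term = 262144


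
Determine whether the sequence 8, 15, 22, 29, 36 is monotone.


Differences: 7, 7, 7, 7
All differences > 0 → strictly INCREASING

Monotonically increasing


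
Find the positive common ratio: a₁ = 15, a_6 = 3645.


r^(n-1) = aₙ/a₁
r^5 = 3645/15 = 243
r = 243^(1/5)
= 3

r = 3


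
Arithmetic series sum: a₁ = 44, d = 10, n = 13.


aₙ = 44 + (13-1)×10 = 164
Sₙ = n(a₁+aₙ)/2 = 13×(44+164)/2
= 13×208/2 = 1352

S_13 = 1352


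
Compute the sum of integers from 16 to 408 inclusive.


Σₖ₌16^408 k = Σₖ₌₁^408 k − Σₖ₌₁^15 k
= 408·409/2 − 15·16/2
= 83436 − 120 = 83316

Σk = 83316


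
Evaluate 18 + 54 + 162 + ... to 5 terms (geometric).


Sₙ = 18×(3^5 - 1)/(3 - 1)
= 18×(243 - 1)/2
= 18×242/2
= 2178

S_5 = 2178


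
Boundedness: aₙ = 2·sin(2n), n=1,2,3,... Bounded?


For all n, -1 ≤ sin(2n) ≤ 1, so -2 ≤ 2·sin(2n) ≤ 2
Lower bound: -2, Upper bound: 2
The sequence IS bounded

Bounded (-2 ≤ aₙ ≤ 2)


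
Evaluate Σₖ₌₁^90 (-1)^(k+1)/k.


S = 1 - 1/2 + 1/3 - 1/4 + 1/5 - 1/6 + 1/7 - 1/8 ± ...
= 0.6876
(Full series converges to +ln(2) ≈ +0.6931)

S_90 = 0.6876


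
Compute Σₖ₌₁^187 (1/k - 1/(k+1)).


Telescoping: adjacent terms cancel.
= 1/1 - 1/188
= 1 - 1/188 = 187/188

Sum = 187/188


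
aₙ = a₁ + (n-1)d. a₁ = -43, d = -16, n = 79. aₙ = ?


aₙ = a₁ + (n-1)d
= -43 + (79-1)×-16
= -43 - 1248
= -1291

a_79 = -1291


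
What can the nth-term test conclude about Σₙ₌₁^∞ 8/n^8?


lim(n→∞) 8/n^8 = 0
lim aₙ = 0 → nth-term test is INCONCLUSIVE
(Need other tests; this is actually a convergent p-series with p=8 > 1)

Inconclusive (lim aₙ = 0; need another test)


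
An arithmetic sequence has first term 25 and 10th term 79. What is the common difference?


d = (aₙ - a₁)/(n-1)
= (79 - 25)/(10-1)
= 54/9 = 6

d = 6


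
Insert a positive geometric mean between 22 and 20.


GM = √(22×20) = √440 = 20.9762

GM = 20.9762


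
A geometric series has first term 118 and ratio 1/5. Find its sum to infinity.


S∞ = a₁/(1-r) = 118/(1 - 1/5)
= 118/(4/5)
= 295/2

S∞ = 295/2


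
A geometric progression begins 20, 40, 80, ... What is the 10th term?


aₙ = a₁·r^(n-1)
= 20×2^9
= 20×512
= 10240

a_10 = 10240


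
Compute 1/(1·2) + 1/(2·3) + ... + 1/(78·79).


1/(k(k+1)) = 1/k - 1/(k+1) (partial fractions)
Telescoping: Σ = 1 - 1/79 = 78/79

Sum = 78/79


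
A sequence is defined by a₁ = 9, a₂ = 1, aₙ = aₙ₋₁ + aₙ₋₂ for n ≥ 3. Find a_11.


Computing iteratively: 9, 1, 10, 11, 21, 32, 53, 85, 138, 223, 361
a_11 = 361

a_11 = 361


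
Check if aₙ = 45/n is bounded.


a₁ = 45, a₂ = 45/2, a₃ = 45/3, ...
0 < aₙ ≤ 45 for all n ≥ 1
Lower bound: 0, Upper bound: 45
The sequence IS bounded

Bounded (0 < aₙ ≤ 45)


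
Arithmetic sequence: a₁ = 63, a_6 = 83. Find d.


d = (aₙ - a₁)/(n-1)
= (83 - 63)/(6-1)
= 20/5 = 4

d = 4


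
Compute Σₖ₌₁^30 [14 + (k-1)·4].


aₙ = 14 + (30-1)×4 = 130
Sₙ = n(a₁+aₙ)/2 = 30×(14+130)/2
= 30×144/2 = 2160

S_30 = 2160


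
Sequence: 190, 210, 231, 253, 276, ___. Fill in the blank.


Pattern: triangular numbers: n(n+1)/2
Terms: 190, 210, 231, 253, 276
Next term = 300

Next term = 300


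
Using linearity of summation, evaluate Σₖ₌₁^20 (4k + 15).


Σ(4k+15) = 4·Σk + 15·n
= 4·210 + 15·20
= 840 + 300 = 1140

Σ = 1140


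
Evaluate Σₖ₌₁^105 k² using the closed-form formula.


n = 105
n(n+1)(2n+1)/6 = 105×106×211/6
= 2348430/6 = 391405

Σk² = 391405


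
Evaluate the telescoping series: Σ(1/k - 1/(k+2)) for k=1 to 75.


Telescoping with gap 2: two head and two tail terms survive.
= (1 + 1/2) - (1/76 + 1/77)
= 3/2 - 1/76 - 1/77 = 8625/5852

Sum = 8625/5852


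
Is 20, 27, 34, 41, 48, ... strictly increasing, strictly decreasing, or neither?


Differences: 7, 7, 7, 7
All differences > 0 → strictly INCREASING

Monotonically increasing


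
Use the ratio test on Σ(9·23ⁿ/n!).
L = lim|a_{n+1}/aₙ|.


aₙ = 9·23^n/n!
a_{n+1}/aₙ = 23^(n+1)/(n+1)! × n!/23^n  (constant 9 cancels)
= 23/(n+1)
L = lim(n→∞) 23/(n+1) = 0
L < 1 → series CONVERGES

Converges (ratio test: L = 0 < 1)


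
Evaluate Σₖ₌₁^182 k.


n(n+1)/2 = 182×183/2 = 33306/2 = 16653

Σk = 16653


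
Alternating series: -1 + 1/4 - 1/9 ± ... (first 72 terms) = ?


S = -1 + 1/4 - 1/9 + 1/16 - 1/25 + 1/36 - 1/49 + 1/64 ± ...
= -0.8224
(Full series converges to -π²/12 ≈ -0.8225)

S_72 = -0.8224


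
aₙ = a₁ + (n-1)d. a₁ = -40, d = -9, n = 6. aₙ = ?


aₙ = a₁ + (n-1)d
= -40 + (6-1)×-9
= -40 - 45
= -85

a_6 = -85


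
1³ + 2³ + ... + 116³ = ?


n(n+1)/2 = 116×117/2 = 6786
Σk³ = 6786² = 46049796

Σk³ = 46049796


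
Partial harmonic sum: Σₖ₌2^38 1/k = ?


Σₖ₌2^38 1/k = 1/2 + 1/3 + 1/4 + ... + 1/38
= 1567859927923033/485721041551200
≈ 3.2279

Sum = 1567859927923033/485721041551200 ≈ 3.2279


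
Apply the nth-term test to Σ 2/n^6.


lim(n→∞) 2/n^6 = 0
lim aₙ = 0 → nth-term test is INCONCLUSIVE
(Need other tests; this is actually a convergent p-series with p=6 > 1)

Inconclusive (lim aₙ = 0; need another test)


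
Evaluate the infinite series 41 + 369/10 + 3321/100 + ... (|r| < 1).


S∞ = a₁/(1-r) = 41/(1 - 9/10)
= 41/(1/10)
= 410

S∞ = 410


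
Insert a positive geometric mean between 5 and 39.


GM = √(5×39) = √195 = 13.9642

GM = 13.9642


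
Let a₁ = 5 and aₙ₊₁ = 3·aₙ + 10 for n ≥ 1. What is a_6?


Computing step by step:
a_1 = 5
a_2 = 25
a_3 = 85
a_4 = 265
a_5 = 805
a_6 = 2425


a_6 = 2425


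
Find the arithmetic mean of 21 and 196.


AM = (21 + 196)/2 = 217/2 = 108.5

AM = 108.5


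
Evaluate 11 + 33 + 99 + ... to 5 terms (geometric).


Sₙ = 11×(3^5 - 1)/(3 - 1)
= 11×(243 - 1)/2
= 11×242/2
= 1331

S_5 = 1331


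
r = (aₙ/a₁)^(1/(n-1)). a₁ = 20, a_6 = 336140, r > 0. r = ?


r^(n-1) = aₙ/a₁
r^5 = 336140/20 = 16807
r = 16807^(1/5)
= 7

r = 7


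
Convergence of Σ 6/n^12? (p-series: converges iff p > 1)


p-series test: Σ c/n^p converges if p > 1, diverges if p ≤ 1 (constant c > 0 doesn't affect convergence).
p = 12
12 > 1 → CONVERGES

Converges (p = 12 > 1)


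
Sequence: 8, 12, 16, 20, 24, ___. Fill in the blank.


Pattern: arithmetic (d=4)
Terms: 8, 12, 16, 20, 24
Next term = 28

Next term = 28


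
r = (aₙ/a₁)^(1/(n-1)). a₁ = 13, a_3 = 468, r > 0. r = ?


r^(n-1) = aₙ/a₁
r^2 = 468/13 = 36
r = 36^(1/2)
= ±6; taking r > 0 gives r = 6

r = 6


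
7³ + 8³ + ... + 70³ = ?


Σₖ₌7^70 k³ = [70·71/2]² − [6·7/2]²
= 6175225 − 441 = 6174784

Σk³ = 6174784


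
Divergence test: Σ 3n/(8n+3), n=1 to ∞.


lim(n→∞) 3n/(8n+3) = 3/8 = 3/8  (divide numerator and denominator by n)
lim aₙ = 3/8 ≠ 0 → series DIVERGES

Diverges (lim aₙ = 3/8 ≠ 0)


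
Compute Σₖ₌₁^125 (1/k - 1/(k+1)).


Telescoping: adjacent terms cancel.
= 1/1 - 1/126
= 1 - 1/126 = 125/126

Sum = 125/126


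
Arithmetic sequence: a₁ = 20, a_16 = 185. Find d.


d = (aₙ - a₁)/(n-1)
= (185 - 20)/(16-1)
= 165/15 = 11

d = 11


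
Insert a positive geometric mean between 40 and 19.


GM = √(40×19) = √760 = 27.5681

GM = 27.5681


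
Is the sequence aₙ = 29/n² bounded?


a₁ = 29, a₂ = 29/4, a₃ = 29/9, ...
0 < aₙ ≤ 29 for all n ≥ 1
The sequence IS bounded

Bounded (0 < aₙ ≤ 29)


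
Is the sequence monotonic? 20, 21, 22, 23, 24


Differences: 1, 1, 1, 1
All differences > 0 → strictly INCREASING

Monotonically increasing


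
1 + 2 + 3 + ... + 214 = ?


n(n+1)/2 = 214×215/2 = 46010/2 = 23005

Σk = 23005


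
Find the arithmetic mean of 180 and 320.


AM = (180 + 320)/2 = 500/2 = 250

AM = 250


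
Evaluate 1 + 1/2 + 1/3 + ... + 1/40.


H_40 = 1/1 + 1/2 + 1/3 + ... + 1/40
= 2078178381193813/485721041551200
≈ 4.2785

H_40 = 2078178381193813/485721041551200 ≈ 4.2785


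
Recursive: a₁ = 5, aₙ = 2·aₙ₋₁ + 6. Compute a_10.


Computing step by step:
a_1 = 5
a_2 = 16
a_3 = 38
a_4 = 82
a_5 = 170
a_6 = 346
a_7 = 698
a_8 = 1402
a_9 = 2810
a_10 = 5626


a_10 = 5626


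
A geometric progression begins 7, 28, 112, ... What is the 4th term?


aₙ = a₁·r^(n-1)
= 7×4^3
= 7×64
= 448

a_4 = 448


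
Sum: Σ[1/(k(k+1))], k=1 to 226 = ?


1/(k(k+1)) = 1/k - 1/(k+1) (partial fractions)
Telescoping: Σ = 1 - 1/227 = 226/227

Sum = 226/227


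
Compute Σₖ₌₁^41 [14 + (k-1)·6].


aₙ = 14 + (41-1)×6 = 254
Sₙ = n(a₁+aₙ)/2 = 41×(14+254)/2
= 41×268/2 = 5494

S_41 = 5494


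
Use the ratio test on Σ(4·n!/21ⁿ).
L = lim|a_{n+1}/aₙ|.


aₙ = 4·n!/21^n
a_{n+1}/aₙ = (n+1)!/21^(n+1) × 21^n/n!  (constant 4 cancels)
= (n+1)/21
L = lim(n→∞) (n+1)/21 = ∞
L > 1 → series DIVERGES

Diverges (ratio test: L = ∞ > 1)


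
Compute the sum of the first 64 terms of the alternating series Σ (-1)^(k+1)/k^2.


S = 1 - 1/4 + 1/9 - 1/16 + 1/25 - 1/36 + 1/49 - 1/64 ± ...
= 0.8223
(Full series converges to +π²/12 ≈ +0.8225)

S_64 = 0.8223


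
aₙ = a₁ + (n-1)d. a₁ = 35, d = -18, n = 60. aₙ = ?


aₙ = a₁ + (n-1)d
= 35 + (60-1)×-18
= 35 - 1062
= -1027

a_60 = -1027


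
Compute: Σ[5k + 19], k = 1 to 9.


Σ(5k+19) = 5·Σk + 19·n
= 5·45 + 19·9
= 225 + 171 = 396

Σ = 396


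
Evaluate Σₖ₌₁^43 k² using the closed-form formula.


n = 43
n(n+1)(2n+1)/6 = 43×44×87/6
= 164604/6 = 27434

Σk² = 27434


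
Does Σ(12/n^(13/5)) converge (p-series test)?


p-series test: Σ c/n^p converges if p > 1, diverges if p ≤ 1 (constant c > 0 doesn't affect convergence).
p = 13/5
13/5 > 1 → CONVERGES

Converges (p = 13/5 > 1)


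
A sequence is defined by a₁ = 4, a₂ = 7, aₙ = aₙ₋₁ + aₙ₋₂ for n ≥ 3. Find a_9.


Computing iteratively: 4, 7, 11, 18, 29, 47, 76, 123, 199
a_9 = 199

a_9 = 199


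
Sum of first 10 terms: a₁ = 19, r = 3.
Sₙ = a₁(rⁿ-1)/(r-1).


Sₙ = 19×(3^10 - 1)/(3 - 1)
= 19×(59049 - 1)/2
= 19×59048/2
= 560956

S_10 = 560956


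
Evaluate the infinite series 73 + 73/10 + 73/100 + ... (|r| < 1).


S∞ = a₁/(1-r) = 73/(1 - 1/10)
= 73/(9/10)
= 730/9

S∞ = 730/9


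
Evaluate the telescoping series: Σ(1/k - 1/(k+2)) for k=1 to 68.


Telescoping with gap 2: two head and two tail terms survive.
= (1 + 1/2) - (1/69 + 1/70)
= 3/2 - 1/69 - 1/70 = 3553/2415

Sum = 3553/2415


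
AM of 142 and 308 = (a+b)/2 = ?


AM = (142 + 308)/2 = 450/2 = 225

AM = 225


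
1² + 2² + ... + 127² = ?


n = 127
n(n+1)(2n+1)/6 = 127×128×255/6
= 4145280/6 = 690880

Σk² = 690880


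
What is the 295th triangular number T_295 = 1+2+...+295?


n(n+1)/2 = 295×296/2 = 87320/2 = 43660

Σk = 43660


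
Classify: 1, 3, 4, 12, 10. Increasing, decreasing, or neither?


Differences: 2, 1, 8, -2
Difference at position 1 is +2 (> 0) but position 4 is -2 (< 0) — sequence both rises and falls
→ NOT monotonic

Not monotonic


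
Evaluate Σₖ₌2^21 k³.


Σₖ₌2^21 k³ = [21·22/2]² − [1·2/2]²
= 53361 − 1 = 53360

Σk³ = 53360


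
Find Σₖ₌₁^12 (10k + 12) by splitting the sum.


Σ(10k+12) = 10·Σk + 12·n
= 10·78 + 12·12
= 780 + 144 = 924

Σ = 924


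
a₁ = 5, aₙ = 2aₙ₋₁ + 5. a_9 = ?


Computing step by step:
a_1 = 5
a_2 = 15
a_3 = 35
a_4 = 75
a_5 = 155
a_6 = 315
a_7 = 635
a_8 = 1275
a_9 = 2555


a_9 = 2555


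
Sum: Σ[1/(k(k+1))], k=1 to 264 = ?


1/(k(k+1)) = 1/k - 1/(k+1) (partial fractions)
Telescoping: Σ = 1 - 1/265 = 264/265

Sum = 264/265


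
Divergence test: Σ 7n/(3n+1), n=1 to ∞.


lim(n→∞) 7n/(3n+1) = 7/3 = 7/3  (divide numerator and denominator by n)
lim aₙ = 7/3 ≠ 0 → series DIVERGES

Diverges (lim aₙ = 7/3 ≠ 0)


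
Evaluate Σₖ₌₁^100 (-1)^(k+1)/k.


S = 1 - 1/2 + 1/3 - 1/4 + 1/5 - 1/6 + 1/7 - 1/8 ± ...
= 0.6882
(Full series converges to +ln(2) ≈ +0.6931)

S_100 = 0.6882


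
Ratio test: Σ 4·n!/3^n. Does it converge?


aₙ = 4·n!/3^n
a_{n+1}/aₙ = (n+1)!/3^(n+1) × 3^n/n!  (constant 4 cancels)
= (n+1)/3
L = lim(n→∞) (n+1)/3 = ∞
L > 1 → series DIVERGES

Diverges (ratio test: L = ∞ > 1)


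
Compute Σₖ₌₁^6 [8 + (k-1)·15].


aₙ = 8 + (6-1)×15 = 83
Sₙ = n(a₁+aₙ)/2 = 6×(8+83)/2
= 6×91/2 = 273

S_6 = 273


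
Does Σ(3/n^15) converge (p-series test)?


p-series test: Σ c/n^p converges if p > 1, diverges if p ≤ 1 (constant c > 0 doesn't affect convergence).
p = 15
15 > 1 → CONVERGES

Converges (p = 15 > 1)


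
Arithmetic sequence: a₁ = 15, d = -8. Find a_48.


aₙ = a₁ + (n-1)d
= 15 + (48-1)×-8
= 15 - 376
= -361

a_48 = -361


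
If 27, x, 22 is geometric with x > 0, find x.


GM = √(27×22) = √594 = 24.3721

GM = 24.3721


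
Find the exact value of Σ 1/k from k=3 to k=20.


Σₖ₌3^20 1/k = 1/3 + 1/4 + 1/5 + ... + 1/20
= 32555879/15519504
≈ 2.0977

Sum = 32555879/15519504 ≈ 2.0977


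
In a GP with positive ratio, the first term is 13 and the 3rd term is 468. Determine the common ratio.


r^(n-1) = aₙ/a₁
r^2 = 468/13 = 36
r = 36^(1/2)
= ±6; taking r > 0 gives r = 6

r = 6


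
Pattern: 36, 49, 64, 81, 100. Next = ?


Pattern: perfect squares: n²
Terms: 36, 49, 64, 81, 100
Next term = 121

Next term = 121


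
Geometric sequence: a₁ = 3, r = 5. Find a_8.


aₙ = a₁·r^(n-1)
= 3×5^7
= 3×78125
= 234375

a_8 = 234375


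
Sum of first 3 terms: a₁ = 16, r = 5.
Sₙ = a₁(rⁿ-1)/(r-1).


Sₙ = 16×(5^3 - 1)/(5 - 1)
= 16×(125 - 1)/4
= 16×124/4
= 496

S_3 = 496


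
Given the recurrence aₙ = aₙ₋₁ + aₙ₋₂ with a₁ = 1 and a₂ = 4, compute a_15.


Computing iteratively: 1, 4, 5, 9, 14, 23, 37, 60, 97, 157, 254, 411, ...
a_15 = 1741

a_15 = 1741


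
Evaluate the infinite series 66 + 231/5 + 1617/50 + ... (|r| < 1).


S∞ = a₁/(1-r) = 66/(1 - 7/10)
= 66/(3/10)
= 220

S∞ = 220


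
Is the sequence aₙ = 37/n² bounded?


a₁ = 37, a₂ = 37/4, a₃ = 37/9, ...
0 < aₙ ≤ 37 for all n ≥ 1
The sequence IS bounded

Bounded (0 < aₙ ≤ 37)


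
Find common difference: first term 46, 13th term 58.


d = (aₙ - a₁)/(n-1)
= (58 - 46)/(13-1)
= 12/12 = 1

d = 1


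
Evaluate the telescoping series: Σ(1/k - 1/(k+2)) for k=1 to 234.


Telescoping with gap 2: two head and two tail terms survive.
= (1 + 1/2) - (1/235 + 1/236)
= 3/2 - 1/235 - 1/236 = 82719/55460

Sum = 82719/55460


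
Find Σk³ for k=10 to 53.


Σₖ₌10^53 k³ = [53·54/2]² − [9·10/2]²
= 2047761 − 2025 = 2045736

Σk³ = 2045736


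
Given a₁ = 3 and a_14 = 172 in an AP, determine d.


d = (aₙ - a₁)/(n-1)
= (172 - 3)/(14-1)
= 169/13 = 13

d = 13


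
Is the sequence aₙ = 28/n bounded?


a₁ = 28, a₂ = 28/2, a₃ = 28/3, ...
0 < aₙ ≤ 28 for all n ≥ 1
Lower bound: 0, Upper bound: 28
The sequence IS bounded

Bounded (0 < aₙ ≤ 28)


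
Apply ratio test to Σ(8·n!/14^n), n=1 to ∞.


aₙ = 8·n!/14^n
a_{n+1}/aₙ = (n+1)!/14^(n+1) × 14^n/n!  (constant 8 cancels)
= (n+1)/14
L = lim(n→∞) (n+1)/14 = ∞
L > 1 → series DIVERGES

Diverges (ratio test: L = ∞ > 1)


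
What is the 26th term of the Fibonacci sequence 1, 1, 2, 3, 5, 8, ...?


Fibonacci sequence: 1, 1, 2, 3, 5, 8, 13, 21, 34, 55, 89, ...
F(26) = 121393

F(26) = 121393


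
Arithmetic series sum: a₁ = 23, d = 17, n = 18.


aₙ = 23 + (18-1)×17 = 312
Sₙ = n(a₁+aₙ)/2 = 18×(23+312)/2
= 18×335/2 = 3015

S_18 = 3015


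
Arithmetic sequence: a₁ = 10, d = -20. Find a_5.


aₙ = a₁ + (n-1)d
= 10 + (5-1)×-20
= 10 - 80
= -70

a_5 = -70


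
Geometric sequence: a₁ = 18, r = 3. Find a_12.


aₙ = a₁·r^(n-1)
= 18×3^11
= 18×177147
= 3188646

a_12 = 3188646


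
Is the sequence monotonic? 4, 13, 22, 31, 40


Differences: 9, 9, 9, 9
All differences > 0 → strictly INCREASING

Monotonically increasing


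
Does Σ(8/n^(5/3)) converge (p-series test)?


p-series test: Σ c/n^p converges if p > 1, diverges if p ≤ 1 (constant c > 0 doesn't affect convergence).
p = 5/3
5/3 > 1 → CONVERGES

Converges (p = 5/3 > 1)


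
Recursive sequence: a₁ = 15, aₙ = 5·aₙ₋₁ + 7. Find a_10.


Computing step by step:
a_1 = 15
a_2 = 82
a_3 = 417
a_4 = 2092
a_5 = 10467
a_6 = 52342
a_7 = 261717
a_8 = 1308592
a_9 = 6542967
a_10 = 32714842


a_10 = 32714842


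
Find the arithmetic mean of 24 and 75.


AM = (24 + 75)/2 = 99/2 = 49.5

AM = 49.5


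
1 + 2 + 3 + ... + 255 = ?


n(n+1)/2 = 255×256/2 = 65280/2 = 32640

Σk = 32640


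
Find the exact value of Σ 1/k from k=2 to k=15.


Σₖ₌2^15 1/k = 1/2 + 1/3 + 1/4 + ... + 1/15
= 835397/360360
≈ 2.3182

Sum = 835397/360360 ≈ 2.3182


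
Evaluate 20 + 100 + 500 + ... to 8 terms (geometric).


Sₙ = 20×(5^8 - 1)/(5 - 1)
= 20×(390625 - 1)/4
= 20×390624/4
= 1953120

S_8 = 1953120


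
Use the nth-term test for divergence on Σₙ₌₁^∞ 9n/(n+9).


lim(n→∞) 9n/(n+9) = 9/1 = 9  (divide numerator and denominator by n)
lim aₙ = 9 ≠ 0 → series DIVERGES

Diverges (lim aₙ = 9 ≠ 0)


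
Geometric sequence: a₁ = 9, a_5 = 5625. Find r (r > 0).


r^(n-1) = aₙ/a₁
r^4 = 5625/9 = 625
r = 625^(1/4)
= ±5; taking r > 0 gives r = 5

r = 5


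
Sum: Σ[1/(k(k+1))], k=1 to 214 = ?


1/(k(k+1)) = 1/k - 1/(k+1) (partial fractions)
Telescoping: Σ = 1 - 1/215 = 214/215

Sum = 214/215


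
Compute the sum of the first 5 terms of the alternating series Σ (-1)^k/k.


S = -1 + 1/2 - 1/3 + 1/4 - 1/5
= -0.7833
(Full series converges to -ln(2) ≈ -0.6931)

S_5 = -0.7833


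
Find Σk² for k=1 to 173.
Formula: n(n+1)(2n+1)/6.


n = 173
n(n+1)(2n+1)/6 = 173×174×347/6
= 10445394/6 = 1740899

Σk² = 1740899


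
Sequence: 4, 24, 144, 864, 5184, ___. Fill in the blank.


Pattern: geometric (r=6)
Terms: 4, 24, 144, 864, 5184
Next term = 31104

Next term = 31104


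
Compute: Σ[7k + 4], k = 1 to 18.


Σ(7k+4) = 7·Σk + 4·n
= 7·171 + 4·18
= 1197 + 72 = 1269

Σ = 1269


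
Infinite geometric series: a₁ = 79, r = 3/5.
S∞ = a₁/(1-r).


S∞ = a₁/(1-r) = 79/(1 - 3/5)
= 79/(2/5)
= 395/2

S∞ = 395/2


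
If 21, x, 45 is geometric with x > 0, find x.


GM = √(21×45) = √945 = 30.7409

GM = 30.7409


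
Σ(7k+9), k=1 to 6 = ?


Σ(7k+9) = 7·Σk + 9·n
= 7·21 + 9·6
= 147 + 54 = 201

Σ = 201


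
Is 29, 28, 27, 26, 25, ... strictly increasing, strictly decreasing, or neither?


Differences: -1, -1, -1, -1
All differences < 0 → strictly DECREASING

Monotonically decreasing


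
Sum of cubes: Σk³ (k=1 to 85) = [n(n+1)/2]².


n(n+1)/2 = 85×86/2 = 3655
Σk³ = 3655² = 13359025

Σk³ = 13359025


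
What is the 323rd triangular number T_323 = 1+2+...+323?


n(n+1)/2 = 323×324/2 = 104652/2 = 52326

Σk = 52326


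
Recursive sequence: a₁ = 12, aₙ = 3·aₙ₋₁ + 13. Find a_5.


Computing step by step:
a_1 = 12
a_2 = 49
a_3 = 160
a_4 = 493
a_5 = 1492


a_5 = 1492


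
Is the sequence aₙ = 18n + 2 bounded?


aₙ = 18n + 2 → as n→∞, aₙ→∞
No finite upper bound exists
The sequence is UNBOUNDED

Unbounded (aₙ → ∞ as n → ∞)


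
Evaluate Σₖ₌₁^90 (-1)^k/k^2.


S = -1 + 1/4 - 1/9 + 1/16 - 1/25 + 1/36 - 1/49 + 1/64 ± ...
= -0.8224
(Full series converges to -π²/12 ≈ -0.8225)

S_90 = -0.8224


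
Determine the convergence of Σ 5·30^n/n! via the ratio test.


aₙ = 5·30^n/n!
a_{n+1}/aₙ = 30^(n+1)/(n+1)! × n!/30^n  (constant 5 cancels)
= 30/(n+1)
L = lim(n→∞) 30/(n+1) = 0
L < 1 → series CONVERGES

Converges (ratio test: L = 0 < 1)


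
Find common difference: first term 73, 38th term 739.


d = (aₙ - a₁)/(n-1)
= (739 - 73)/(38-1)
= 666/37 = 18

d = 18


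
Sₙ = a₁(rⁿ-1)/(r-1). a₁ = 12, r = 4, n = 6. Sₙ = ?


Sₙ = 12×(4^6 - 1)/(4 - 1)
= 12×(4096 - 1)/3
= 12×4095/3
= 16380

S_6 = 16380


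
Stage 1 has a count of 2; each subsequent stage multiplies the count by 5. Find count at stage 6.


aₙ = a₁·r^(n-1)
= 2×5^5
= 2×3125
= 6250

a_6 = 6250


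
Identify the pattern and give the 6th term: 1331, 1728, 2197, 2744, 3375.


Pattern: perfect cubes: n³
Terms: 1331, 1728, 2197, 2744, 3375
Next term = 4096

Next term = 4096


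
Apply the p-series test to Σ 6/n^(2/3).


p-series test: Σ c/n^p converges if p > 1, diverges if p ≤ 1 (constant c > 0 doesn't affect convergence).
p = 2/3
2/3 ≤ 1 → DIVERGES

Diverges (p = 2/3 ≤ 1)


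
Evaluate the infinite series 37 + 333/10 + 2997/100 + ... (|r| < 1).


S∞ = a₁/(1-r) = 37/(1 - 9/10)
= 37/(1/10)
= 370

S∞ = 370


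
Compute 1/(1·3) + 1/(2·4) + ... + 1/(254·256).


1/(k(k+2)) = (1/2)·(1/k - 1/(k+2)) (partial fractions)
Telescoping: Σ = (1/2)·(1 + 1/2 - 1/255 - 1/256) = 97409/130560

Sum = 97409/130560


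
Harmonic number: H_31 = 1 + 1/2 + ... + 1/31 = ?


H_31 = 1/1 + 1/2 + 1/3 + ... + 1/31
= 290774257297357/72201776446800
≈ 4.0272

H_31 = 290774257297357/72201776446800 ≈ 4.0272


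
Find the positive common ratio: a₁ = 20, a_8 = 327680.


r^(n-1) = aₙ/a₁
r^7 = 327680/20 = 16384
r = 16384^(1/7)
= 4

r = 4


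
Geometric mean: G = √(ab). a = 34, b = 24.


GM = √(34×24) = √816 = 28.5657

GM = 28.5657


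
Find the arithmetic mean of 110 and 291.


AM = (110 + 291)/2 = 401/2 = 200.5

AM = 200.5


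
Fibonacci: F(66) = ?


Fibonacci sequence: 1, 1, 2, 3, 5, 8, 13, 21, 34, 55, 89, ...
F(66) = 27777890035288

F(66) = 27777890035288


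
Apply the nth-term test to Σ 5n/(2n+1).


lim(n→∞) 5n/(2n+1) = 5/2 = 5/2  (divide numerator and denominator by n)
lim aₙ = 5/2 ≠ 0 → series DIVERGES

Diverges (lim aₙ = 5/2 ≠ 0)


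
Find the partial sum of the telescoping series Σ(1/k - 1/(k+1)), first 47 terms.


Telescoping: adjacent terms cancel.
= 1/1 - 1/48
= 1 - 1/48 = 47/48

Sum = 47/48


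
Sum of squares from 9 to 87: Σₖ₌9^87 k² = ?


Σₖ₌9^87 k² = Σₖ₌₁^87 k² − Σₖ₌₁^8 k²
= 87·88·175/6 − 8·9·17/6
= 223300 − 204 = 223096

Σk² = 223096


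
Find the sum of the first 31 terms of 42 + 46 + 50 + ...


aₙ = 42 + (31-1)×4 = 162
Sₙ = n(a₁+aₙ)/2 = 31×(42+162)/2
= 31×204/2 = 3162

S_31 = 3162


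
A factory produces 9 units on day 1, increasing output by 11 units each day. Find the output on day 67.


aₙ = a₁ + (n-1)d
= 9 + (67-1)×11
= 9 + 726
= 735

a_67 = 735


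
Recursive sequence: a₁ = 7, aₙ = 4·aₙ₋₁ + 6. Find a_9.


Computing step by step:
a_1 = 7
a_2 = 34
a_3 = 142
a_4 = 574
a_5 = 2302
a_6 = 9214
a_7 = 36862
a_8 = 147454
a_9 = 589822


a_9 = 589822


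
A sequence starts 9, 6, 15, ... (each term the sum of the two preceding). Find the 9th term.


Computing iteratively: 9, 6, 15, 21, 36, 57, 93, 150, 243
a_9 = 243

a_9 = 243


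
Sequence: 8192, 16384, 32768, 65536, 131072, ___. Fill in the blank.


Pattern: powers of 2: 2ⁿ
Terms: 8192, 16384, 32768, 65536, 131072
Next term = 262144

Next term = 262144


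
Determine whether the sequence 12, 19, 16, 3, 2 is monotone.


Differences: 7, -3, -13, -1
Difference at position 1 is +7 (> 0) but position 2 is -3 (< 0) — sequence both rises and falls
→ NOT monotonic

Not monotonic


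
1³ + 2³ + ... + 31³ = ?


n(n+1)/2 = 31×32/2 = 496
Σk³ = 496² = 246016

Σk³ = 246016


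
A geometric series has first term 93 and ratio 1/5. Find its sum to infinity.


S∞ = a₁/(1-r) = 93/(1 - 1/5)
= 93/(4/5)
= 465/4

S∞ = 465/4


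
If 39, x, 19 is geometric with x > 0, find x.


GM = √(39×19) = √741 = 27.2213

GM = 27.2213


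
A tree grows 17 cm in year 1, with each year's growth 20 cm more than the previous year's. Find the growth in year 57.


aₙ = a₁ + (n-1)d
= 17 + (57-1)×20
= 17 + 1120
= 1137

a_57 = 1137


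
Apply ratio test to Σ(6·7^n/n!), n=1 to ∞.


aₙ = 6·7^n/n!
a_{n+1}/aₙ = 7^(n+1)/(n+1)! × n!/7^n  (constant 6 cancels)
= 7/(n+1)
L = lim(n→∞) 7/(n+1) = 0
L < 1 → series CONVERGES

Converges (ratio test: L = 0 < 1)


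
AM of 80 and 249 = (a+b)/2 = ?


AM = (80 + 249)/2 = 329/2 = 164.5

AM = 164.5


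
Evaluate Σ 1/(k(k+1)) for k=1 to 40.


1/(k(k+1)) = 1/k - 1/(k+1) (partial fractions)
Telescoping: Σ = 1 - 1/41 = 40/41

Sum = 40/41


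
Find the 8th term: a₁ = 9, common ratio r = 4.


aₙ = a₁·r^(n-1)
= 9×4^7
= 9×16384
= 147456

a_8 = 147456


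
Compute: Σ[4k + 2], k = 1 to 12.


Σ(4k+2) = 4·Σk + 2·n
= 4·78 + 2·12
= 312 + 24 = 336

Σ = 336


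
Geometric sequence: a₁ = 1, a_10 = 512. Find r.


r^(n-1) = aₙ/a₁
r^9 = 512/1 = 512
r = 512^(1/9)
= 2

r = 2


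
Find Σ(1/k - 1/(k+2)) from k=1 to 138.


Telescoping with gap 2: two head and two tail terms survive.
= (1 + 1/2) - (1/139 + 1/140)
= 3/2 - 1/139 - 1/140 = 28911/19460

Sum = 28911/19460


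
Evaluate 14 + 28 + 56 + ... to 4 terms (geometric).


Sₙ = 14×(2^4 - 1)/(2 - 1)
= 14×(16 - 1)/1
= 14×15/1
= 210

S_4 = 210


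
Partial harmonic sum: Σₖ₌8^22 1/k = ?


Σₖ₌8^22 1/k = 1/8 + 1/9 + 1/10 + ... + 1/22
= 28399557/25865840
≈ 1.098

Sum = 28399557/25865840 ≈ 1.098


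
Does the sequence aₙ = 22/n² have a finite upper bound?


a₁ = 22, a₂ = 22/4, a₃ = 22/9, ...
0 < aₙ ≤ 22 for all n ≥ 1
The sequence IS bounded

Bounded (0 < aₙ ≤ 22)


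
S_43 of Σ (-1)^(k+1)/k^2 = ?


S = 1 - 1/4 + 1/9 - 1/16 + 1/25 - 1/36 + 1/49 - 1/64 ± ...
= 0.8227
(Full series converges to +π²/12 ≈ +0.8225)

S_43 = 0.8227


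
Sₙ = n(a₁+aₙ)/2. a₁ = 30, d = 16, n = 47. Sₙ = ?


aₙ = 30 + (47-1)×16 = 766
Sₙ = n(a₁+aₙ)/2 = 47×(30+766)/2
= 47×796/2 = 18706

S_47 = 18706


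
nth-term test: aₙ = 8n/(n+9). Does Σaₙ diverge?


lim(n→∞) 8n/(n+9) = 8/1 = 8  (divide numerator and denominator by n)
lim aₙ = 8 ≠ 0 → series DIVERGES

Diverges (lim aₙ = 8 ≠ 0)


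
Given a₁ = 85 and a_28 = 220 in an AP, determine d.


d = (aₙ - a₁)/(n-1)
= (220 - 85)/(28-1)
= 135/27 = 5

d = 5


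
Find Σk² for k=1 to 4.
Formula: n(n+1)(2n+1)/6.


n = 4
n(n+1)(2n+1)/6 = 4×5×9/6
= 180/6 = 30

Σk² = 30


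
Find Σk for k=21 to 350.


Σₖ₌21^350 k = Σₖ₌₁^350 k − Σₖ₌₁^20 k
= 350·351/2 − 20·21/2
= 61425 − 210 = 61215

Σk = 61215


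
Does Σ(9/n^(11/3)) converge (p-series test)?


p-series test: Σ c/n^p converges if p > 1, diverges if p ≤ 1 (constant c > 0 doesn't affect convergence).
p = 11/3
11/3 > 1 → CONVERGES

Converges (p = 11/3 > 1)


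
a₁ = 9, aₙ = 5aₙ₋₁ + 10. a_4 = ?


Computing step by step:
a_1 = 9
a_2 = 55
a_3 = 285
a_4 = 1435


a_4 = 1435


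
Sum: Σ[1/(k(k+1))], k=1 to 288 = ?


1/(k(k+1)) = 1/k - 1/(k+1) (partial fractions)
Telescoping: Σ = 1 - 1/289 = 288/289

Sum = 288/289


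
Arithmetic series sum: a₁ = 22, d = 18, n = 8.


aₙ = 22 + (8-1)×18 = 148
Sₙ = n(a₁+aₙ)/2 = 8×(22+148)/2
= 8×170/2 = 680

S_8 = 680


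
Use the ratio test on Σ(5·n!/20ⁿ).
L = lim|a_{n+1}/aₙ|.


aₙ = 5·n!/20^n
a_{n+1}/aₙ = (n+1)!/20^(n+1) × 20^n/n!  (constant 5 cancels)
= (n+1)/20
L = lim(n→∞) (n+1)/20 = ∞
L > 1 → series DIVERGES

Diverges (ratio test: L = ∞ > 1)


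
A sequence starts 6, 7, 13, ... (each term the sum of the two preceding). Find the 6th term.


Computing iteratively: 6, 7, 13, 20, 33, 53
a_6 = 53

a_6 = 53


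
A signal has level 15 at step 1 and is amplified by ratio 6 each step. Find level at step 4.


aₙ = a₁·r^(n-1)
= 15×6^3
= 15×216
= 3240

a_4 = 3240


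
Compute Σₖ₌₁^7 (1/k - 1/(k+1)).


Telescoping: adjacent terms cancel.
= 1/1 - 1/8
= 1 - 1/8 = 7/8

Sum = 7/8


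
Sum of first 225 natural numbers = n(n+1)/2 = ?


n(n+1)/2 = 225×226/2 = 50850/2 = 25425

Σk = 25425


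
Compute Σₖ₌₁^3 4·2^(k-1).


Sₙ = 4×(2^3 - 1)/(2 - 1)
= 4×(8 - 1)/1
= 4×7/1
= 28

S_3 = 28


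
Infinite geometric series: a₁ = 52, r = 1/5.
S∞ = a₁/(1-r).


S∞ = a₁/(1-r) = 52/(1 - 1/5)
= 52/(4/5)
= 65

S∞ = 65


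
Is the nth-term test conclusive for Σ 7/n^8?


lim(n→∞) 7/n^8 = 0
lim aₙ = 0 → nth-term test is INCONCLUSIVE
(Need other tests; this is actually a convergent p-series with p=8 > 1)

Inconclusive (lim aₙ = 0; need another test)


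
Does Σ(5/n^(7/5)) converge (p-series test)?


p-series test: Σ c/n^p converges if p > 1, diverges if p ≤ 1 (constant c > 0 doesn't affect convergence).
p = 7/5
7/5 > 1 → CONVERGES

Converges (p = 7/5 > 1)
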